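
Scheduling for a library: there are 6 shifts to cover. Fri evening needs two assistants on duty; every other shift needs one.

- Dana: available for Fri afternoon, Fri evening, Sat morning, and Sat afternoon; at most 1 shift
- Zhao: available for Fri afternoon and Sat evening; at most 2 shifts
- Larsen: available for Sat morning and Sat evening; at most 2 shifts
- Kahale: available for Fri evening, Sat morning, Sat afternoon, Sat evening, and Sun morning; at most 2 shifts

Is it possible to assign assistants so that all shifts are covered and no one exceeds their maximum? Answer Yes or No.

No

Total capacity is 7 and 7 slots are needed, so capacity alone doesn't rule it out.
Shifts {Fri evening, Sat afternoon, Sun morning} need 4 worker-slots in total, but the assistants available for any of those shifts (Dana and Kahale) can supply at most 3 among them. So no valid schedule exists.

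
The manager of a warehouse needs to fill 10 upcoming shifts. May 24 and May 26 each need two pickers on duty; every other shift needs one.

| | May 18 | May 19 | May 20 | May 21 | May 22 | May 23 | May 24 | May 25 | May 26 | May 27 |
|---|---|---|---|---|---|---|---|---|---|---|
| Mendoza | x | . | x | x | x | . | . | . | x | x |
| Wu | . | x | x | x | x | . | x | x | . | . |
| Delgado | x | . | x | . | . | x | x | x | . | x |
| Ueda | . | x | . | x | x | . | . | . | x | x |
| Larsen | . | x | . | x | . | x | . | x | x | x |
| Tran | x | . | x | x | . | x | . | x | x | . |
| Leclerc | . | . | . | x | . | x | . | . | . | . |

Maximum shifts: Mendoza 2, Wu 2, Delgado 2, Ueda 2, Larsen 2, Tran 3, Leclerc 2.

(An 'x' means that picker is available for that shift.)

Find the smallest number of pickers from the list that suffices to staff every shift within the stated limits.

6

12 slots to fill and no one can take more than 3, so at least ⌈12/3⌉ = 4 pickers are needed.
Any 5 pickers together have capacity at most 3+2+2+2+2 = 11 < 12 slots, so 5 can never suffice.
Mendoza, Wu, Delgado, Ueda, Larsen, and Tran alone can cover everything: May 18→Mendoza, May 19→Wu, May 20→Tran, May 21→Ueda, May 22→Mendoza, May 23→Delgado, May 24→Wu+Delgado, May 25→Larsen, May 26→Larsen+Tran, May 27→Ueda.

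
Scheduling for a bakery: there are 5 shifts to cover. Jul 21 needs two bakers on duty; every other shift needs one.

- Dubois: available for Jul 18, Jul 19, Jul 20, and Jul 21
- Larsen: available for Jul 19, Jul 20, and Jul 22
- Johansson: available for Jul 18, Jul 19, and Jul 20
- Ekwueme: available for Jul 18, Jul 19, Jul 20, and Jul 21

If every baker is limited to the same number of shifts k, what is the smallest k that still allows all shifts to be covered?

With 4 bakers and 6 worker-slots to fill, someone must work at least ⌈6/4⌉ = 2 shifts, so k ≥ 2.
k = 2 works: Jul 18→Dubois, Jul 19→Larsen, Jul 20→Johansson, Jul 21→Dubois+Ekwueme, Jul 22→Larsen.
Loads: Dubois 2, Larsen 2, Johansson 1, Ekwueme 1 — all ≤ 2.

2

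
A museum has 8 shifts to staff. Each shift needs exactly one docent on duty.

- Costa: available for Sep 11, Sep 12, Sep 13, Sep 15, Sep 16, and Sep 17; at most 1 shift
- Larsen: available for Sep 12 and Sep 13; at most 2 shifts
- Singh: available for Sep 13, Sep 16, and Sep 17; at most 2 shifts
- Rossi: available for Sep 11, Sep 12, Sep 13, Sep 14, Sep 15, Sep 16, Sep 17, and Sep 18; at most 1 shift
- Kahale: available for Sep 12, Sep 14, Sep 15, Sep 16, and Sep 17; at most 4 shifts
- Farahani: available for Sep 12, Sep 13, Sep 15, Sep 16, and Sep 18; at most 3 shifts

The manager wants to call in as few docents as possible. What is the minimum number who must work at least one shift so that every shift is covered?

8 slots to fill and no one can take more than 4, so at least ⌈8/4⌉ = 2 docents are needed.
Any 2 docents together have capacity at most 4+3 = 7 < 8 slots, so 2 can never suffice.
Costa, Kahale, and Farahani alone can cover everything: Sep 11→Costa, Sep 12→Kahale, Sep 13→Farahani, Sep 14→Kahale, Sep 15→Kahale, Sep 16→Farahani, Sep 17→Kahale, Sep 18→Farahani.

3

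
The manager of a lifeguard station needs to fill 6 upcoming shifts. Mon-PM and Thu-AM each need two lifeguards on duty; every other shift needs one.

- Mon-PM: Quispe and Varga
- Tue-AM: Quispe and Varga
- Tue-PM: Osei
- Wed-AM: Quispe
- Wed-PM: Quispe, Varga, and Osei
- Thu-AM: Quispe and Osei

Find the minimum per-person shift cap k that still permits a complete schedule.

3

With 3 lifeguards and 8 worker-slots to fill, someone must work at least ⌈8/3⌉ = 3 shifts, so k ≥ 3.
k = 3 works: Mon-PM→Quispe+Varga, Tue-AM→Varga, Tue-PM→Osei, Wed-AM→Quispe, Wed-PM→Varga, Thu-AM→Quispe+Osei.
Loads: Quispe 3, Varga 3, Osei 2 — all ≤ 3.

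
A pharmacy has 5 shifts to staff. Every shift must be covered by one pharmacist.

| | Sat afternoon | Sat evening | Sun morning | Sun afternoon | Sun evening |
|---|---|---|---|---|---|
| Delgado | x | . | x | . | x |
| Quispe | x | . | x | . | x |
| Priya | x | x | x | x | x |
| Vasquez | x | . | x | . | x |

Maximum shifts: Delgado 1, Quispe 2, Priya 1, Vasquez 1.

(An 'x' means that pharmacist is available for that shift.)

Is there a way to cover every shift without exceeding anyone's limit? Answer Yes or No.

No

Total capacity is 5 and 5 slots are needed, so capacity alone doesn't rule it out.
Shifts {Sat evening, Sun afternoon} need 2 worker-slots in total, but the pharmacists available for any of those shifts (Priya) can supply at most 1 among them. So no valid schedule exists.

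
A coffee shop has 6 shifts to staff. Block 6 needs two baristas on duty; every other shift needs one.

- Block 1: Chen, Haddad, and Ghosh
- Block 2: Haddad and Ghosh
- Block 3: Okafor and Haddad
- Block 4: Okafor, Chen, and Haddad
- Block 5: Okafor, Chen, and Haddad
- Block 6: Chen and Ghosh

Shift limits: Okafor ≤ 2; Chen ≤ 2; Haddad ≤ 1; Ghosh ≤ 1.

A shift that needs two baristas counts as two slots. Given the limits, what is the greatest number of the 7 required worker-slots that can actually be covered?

6

Total capacity across all baristas is 2+2+1+1 = 6, and 7 slots are needed, so at most 6 can be filled.
An assignment achieving 6: Block 1→Chen, Block 2→Haddad, Block 3→Okafor, Block 4→Okafor, Block 6→Chen+Ghosh.
Loads: Okafor 2/2, Chen 2/2, Haddad 1/1, Ghosh 1/1.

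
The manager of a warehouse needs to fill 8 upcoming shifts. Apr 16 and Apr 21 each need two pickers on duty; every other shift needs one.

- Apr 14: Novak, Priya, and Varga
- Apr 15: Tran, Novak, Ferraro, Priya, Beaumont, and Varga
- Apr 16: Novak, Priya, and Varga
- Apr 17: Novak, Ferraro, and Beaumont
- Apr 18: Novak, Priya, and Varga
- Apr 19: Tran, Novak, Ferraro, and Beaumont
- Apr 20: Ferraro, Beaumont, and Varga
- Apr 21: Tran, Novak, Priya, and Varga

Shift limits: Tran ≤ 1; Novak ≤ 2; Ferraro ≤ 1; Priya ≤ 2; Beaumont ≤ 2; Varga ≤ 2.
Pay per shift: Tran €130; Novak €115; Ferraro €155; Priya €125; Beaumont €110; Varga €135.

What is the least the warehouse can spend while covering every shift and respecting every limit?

€1255

Picking the cheapest available picker for each shift independently would cost €1150, but that ignores the shift limits.
An optimal schedule: Apr 14→Novak, Apr 15→Varga, Apr 16→Novak+Priya, Apr 17→Ferraro, Apr 18→Priya, Apr 19→Beaumont, Apr 20→Beaumont, Apr 21→Tran+Varga.
Total: 115 + 135 + 115 + 125 + 155 + 125 + 110 + 110 + 130 + 135 = €1255.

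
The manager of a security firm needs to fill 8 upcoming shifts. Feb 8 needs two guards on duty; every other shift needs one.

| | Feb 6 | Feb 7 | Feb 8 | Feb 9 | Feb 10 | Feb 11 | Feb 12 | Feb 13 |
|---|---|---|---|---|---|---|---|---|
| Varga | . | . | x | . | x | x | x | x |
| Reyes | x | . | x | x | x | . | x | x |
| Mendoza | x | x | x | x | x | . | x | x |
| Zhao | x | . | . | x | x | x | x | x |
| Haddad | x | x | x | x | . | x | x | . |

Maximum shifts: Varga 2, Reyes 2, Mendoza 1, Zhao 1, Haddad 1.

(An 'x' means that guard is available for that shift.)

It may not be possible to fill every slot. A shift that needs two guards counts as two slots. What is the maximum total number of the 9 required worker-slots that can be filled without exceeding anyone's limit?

7

Total capacity across all guards is 2+2+1+1+1 = 7, and 9 slots are needed, so at most 7 can be filled.
An assignment achieving 7: Feb 6→Reyes, Feb 7→Mendoza, Feb 8→Varga+Reyes, Feb 9→Zhao, Feb 11→Varga, Feb 12→Haddad.
Loads: Varga 2/2, Reyes 2/2, Mendoza 1/1, Zhao 1/1, Haddad 1/1.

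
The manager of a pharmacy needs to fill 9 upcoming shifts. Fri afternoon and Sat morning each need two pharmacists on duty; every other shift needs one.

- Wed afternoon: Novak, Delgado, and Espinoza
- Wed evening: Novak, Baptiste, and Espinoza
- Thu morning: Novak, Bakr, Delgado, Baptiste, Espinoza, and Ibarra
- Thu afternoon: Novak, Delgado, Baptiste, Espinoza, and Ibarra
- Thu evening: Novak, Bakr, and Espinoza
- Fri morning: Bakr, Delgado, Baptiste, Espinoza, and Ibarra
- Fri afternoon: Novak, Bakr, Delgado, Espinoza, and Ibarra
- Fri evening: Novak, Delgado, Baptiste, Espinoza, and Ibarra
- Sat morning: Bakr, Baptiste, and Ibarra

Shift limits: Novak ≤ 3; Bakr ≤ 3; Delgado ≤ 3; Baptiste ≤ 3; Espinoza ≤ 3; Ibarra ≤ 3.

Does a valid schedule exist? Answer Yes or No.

Yes

One valid schedule: Wed afternoon→Novak, Wed evening→Novak, Thu morning→Bakr, Thu afternoon→Delgado, Thu evening→Novak, Fri morning→Bakr, Fri afternoon→Delgado+Espinoza, Fri evening→Delgado, Sat morning→Bakr+Baptiste.
Loads: Novak 3/3, Bakr 3/3, Delgado 3/3, Baptiste 1/3, Espinoza 1/3, Ibarra 0/3 — all within limits.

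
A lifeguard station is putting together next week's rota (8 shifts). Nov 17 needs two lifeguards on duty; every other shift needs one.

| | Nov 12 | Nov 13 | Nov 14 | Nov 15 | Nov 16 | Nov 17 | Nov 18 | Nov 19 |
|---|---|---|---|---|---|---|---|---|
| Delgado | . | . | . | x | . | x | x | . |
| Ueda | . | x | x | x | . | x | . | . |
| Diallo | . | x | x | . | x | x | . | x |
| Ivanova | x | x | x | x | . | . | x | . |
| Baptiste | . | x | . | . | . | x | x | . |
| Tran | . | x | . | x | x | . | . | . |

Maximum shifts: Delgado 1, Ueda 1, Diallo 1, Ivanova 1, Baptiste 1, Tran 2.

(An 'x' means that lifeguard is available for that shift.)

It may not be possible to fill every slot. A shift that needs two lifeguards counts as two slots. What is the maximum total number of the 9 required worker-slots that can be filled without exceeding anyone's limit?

Total capacity across all lifeguards is 1+1+1+1+1+2 = 7, and 9 slots are needed, so at most 7 can be filled.
An assignment achieving 7: Nov 12→Ivanova, Nov 14→Ueda, Nov 15→Tran, Nov 16→Tran, Nov 17→Baptiste, Nov 18→Delgado, Nov 19→Diallo.
Loads: Delgado 1/1, Ueda 1/1, Diallo 1/1, Ivanova 1/1, Baptiste 1/1, Tran 2/2.

7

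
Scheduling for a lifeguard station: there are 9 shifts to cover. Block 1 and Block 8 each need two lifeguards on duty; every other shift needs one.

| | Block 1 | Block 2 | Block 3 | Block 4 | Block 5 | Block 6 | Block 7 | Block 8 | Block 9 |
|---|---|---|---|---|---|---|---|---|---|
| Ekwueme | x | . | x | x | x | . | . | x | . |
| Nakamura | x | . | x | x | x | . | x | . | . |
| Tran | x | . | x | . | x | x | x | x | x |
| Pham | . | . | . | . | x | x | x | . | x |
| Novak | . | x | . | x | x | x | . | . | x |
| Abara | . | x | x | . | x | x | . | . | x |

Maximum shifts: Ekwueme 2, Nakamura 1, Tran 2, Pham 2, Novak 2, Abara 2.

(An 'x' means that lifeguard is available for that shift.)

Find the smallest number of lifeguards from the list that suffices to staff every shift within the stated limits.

6

11 slots to fill and no one can take more than 2, so at least ⌈11/2⌉ = 6 lifeguards are needed.
Ekwueme, Nakamura, Tran, Pham, Novak, and Abara alone can cover everything: Block 1→Ekwueme+Nakamura, Block 2→Novak, Block 3→Abara, Block 4→Novak, Block 5→Abara, Block 6→Pham, Block 7→Tran, Block 8→Ekwueme+Tran, Block 9→Pham.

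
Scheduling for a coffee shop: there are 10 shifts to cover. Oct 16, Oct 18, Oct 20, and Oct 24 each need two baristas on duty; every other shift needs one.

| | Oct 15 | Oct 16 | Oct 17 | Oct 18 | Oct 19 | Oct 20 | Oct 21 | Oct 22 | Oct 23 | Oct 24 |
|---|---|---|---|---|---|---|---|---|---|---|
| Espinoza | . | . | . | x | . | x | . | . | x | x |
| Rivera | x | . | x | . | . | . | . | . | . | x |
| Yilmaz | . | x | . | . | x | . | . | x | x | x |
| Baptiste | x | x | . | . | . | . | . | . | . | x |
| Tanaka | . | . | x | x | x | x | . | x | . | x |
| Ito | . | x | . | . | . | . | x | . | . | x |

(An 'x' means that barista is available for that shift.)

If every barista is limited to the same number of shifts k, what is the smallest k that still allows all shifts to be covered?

With 6 baristas and 14 worker-slots to fill, someone must work at least ⌈14/6⌉ = 3 shifts, so k ≥ 3.
k = 3 works: Oct 15→Rivera, Oct 16→Yilmaz+Baptiste, Oct 17→Rivera, Oct 18→Espinoza+Tanaka, Oct 19→Yilmaz, Oct 20→Espinoza+Tanaka, Oct 21→Ito, Oct 22→Yilmaz, Oct 23→Espinoza, Oct 24→Rivera+Baptiste.
Loads: Espinoza 3, Rivera 3, Yilmaz 3, Baptiste 2, Tanaka 2, Ito 1 — all ≤ 3.

3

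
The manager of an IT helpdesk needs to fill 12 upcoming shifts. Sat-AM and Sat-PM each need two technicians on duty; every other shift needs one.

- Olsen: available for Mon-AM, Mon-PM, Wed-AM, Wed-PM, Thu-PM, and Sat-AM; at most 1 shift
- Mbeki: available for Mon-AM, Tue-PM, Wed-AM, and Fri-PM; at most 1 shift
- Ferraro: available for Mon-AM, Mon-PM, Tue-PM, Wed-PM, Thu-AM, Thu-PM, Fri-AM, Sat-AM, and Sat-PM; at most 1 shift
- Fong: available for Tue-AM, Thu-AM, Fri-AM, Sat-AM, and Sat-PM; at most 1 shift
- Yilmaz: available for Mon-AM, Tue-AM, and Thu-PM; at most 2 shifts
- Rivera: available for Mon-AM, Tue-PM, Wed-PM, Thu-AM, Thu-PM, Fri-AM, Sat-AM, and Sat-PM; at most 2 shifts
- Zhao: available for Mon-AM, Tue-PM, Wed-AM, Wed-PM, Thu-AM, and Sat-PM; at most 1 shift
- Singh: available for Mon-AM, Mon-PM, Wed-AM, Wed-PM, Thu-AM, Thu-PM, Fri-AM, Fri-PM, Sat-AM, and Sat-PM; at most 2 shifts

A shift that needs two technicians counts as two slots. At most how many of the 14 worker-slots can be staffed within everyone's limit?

Total capacity across all technicians is 1+1+1+1+2+2+1+2 = 11, and 14 slots are needed, so at most 11 can be filled.
An assignment achieving 11: Mon-AM→Yilmaz, Mon-PM→Olsen, Tue-AM→Fong, Tue-PM→Ferraro, Wed-AM→Zhao, Wed-PM→Rivera, Thu-AM→Singh, Thu-PM→Yilmaz, Fri-AM→Rivera, Fri-PM→Mbeki, Sat-AM→Singh.
Loads: Olsen 1/1, Mbeki 1/1, Ferraro 1/1, Fong 1/1, Yilmaz 2/2, Rivera 2/2, Zhao 1/1, Singh 2/2.

11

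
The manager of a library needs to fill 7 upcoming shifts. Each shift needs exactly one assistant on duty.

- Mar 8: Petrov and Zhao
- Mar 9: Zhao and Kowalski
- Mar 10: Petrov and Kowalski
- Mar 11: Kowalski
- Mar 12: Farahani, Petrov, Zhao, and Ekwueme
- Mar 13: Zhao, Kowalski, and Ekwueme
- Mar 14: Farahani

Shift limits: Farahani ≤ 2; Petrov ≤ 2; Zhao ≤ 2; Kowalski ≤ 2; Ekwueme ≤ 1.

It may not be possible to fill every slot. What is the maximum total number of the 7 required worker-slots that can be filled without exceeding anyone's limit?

Total capacity across all assistants is 2+2+2+2+1 = 9, and 7 slots are needed, so at most 7 can be filled.
An assignment achieving 7: Mar 8→Petrov, Mar 9→Zhao, Mar 10→Petrov, Mar 11→Kowalski, Mar 12→Farahani, Mar 13→Zhao, Mar 14→Farahani.
Loads: Farahani 2/2, Petrov 2/2, Zhao 2/2, Kowalski 1/2, Ekwueme 0/1.

7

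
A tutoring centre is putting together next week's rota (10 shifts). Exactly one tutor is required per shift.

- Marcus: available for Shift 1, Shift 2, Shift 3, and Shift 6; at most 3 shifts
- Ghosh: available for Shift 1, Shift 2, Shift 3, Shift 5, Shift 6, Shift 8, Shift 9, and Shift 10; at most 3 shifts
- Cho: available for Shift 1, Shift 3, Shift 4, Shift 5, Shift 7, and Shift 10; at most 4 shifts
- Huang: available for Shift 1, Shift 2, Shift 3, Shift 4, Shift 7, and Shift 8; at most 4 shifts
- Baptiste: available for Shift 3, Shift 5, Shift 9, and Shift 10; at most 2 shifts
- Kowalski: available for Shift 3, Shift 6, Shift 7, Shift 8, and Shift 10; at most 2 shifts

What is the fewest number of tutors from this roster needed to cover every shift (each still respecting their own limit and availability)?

10 slots to fill and no one can take more than 4, so at least ⌈10/4⌉ = 3 tutors are needed.
Marcus, Ghosh, and Cho alone can cover everything: Shift 1→Marcus, Shift 2→Marcus, Shift 3→Cho, Shift 4→Cho, Shift 5→Ghosh, Shift 6→Marcus, Shift 7→Cho, Shift 8→Ghosh, Shift 9→Ghosh, Shift 10→Cho.

3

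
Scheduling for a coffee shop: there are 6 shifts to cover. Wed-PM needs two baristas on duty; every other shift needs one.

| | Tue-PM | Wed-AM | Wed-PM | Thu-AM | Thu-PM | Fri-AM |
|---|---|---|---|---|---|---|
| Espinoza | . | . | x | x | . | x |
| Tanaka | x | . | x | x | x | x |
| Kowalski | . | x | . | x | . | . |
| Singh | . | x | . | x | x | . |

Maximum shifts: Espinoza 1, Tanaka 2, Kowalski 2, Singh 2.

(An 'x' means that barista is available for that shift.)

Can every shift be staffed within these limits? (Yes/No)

No

Total capacity is 7 and 7 slots are needed, so capacity alone doesn't rule it out.
Shifts {Tue-PM, Wed-PM, Fri-AM} need 4 worker-slots in total, but the baristas available for any of those shifts (Espinoza and Tanaka) can supply at most 3 among them. So no valid schedule exists.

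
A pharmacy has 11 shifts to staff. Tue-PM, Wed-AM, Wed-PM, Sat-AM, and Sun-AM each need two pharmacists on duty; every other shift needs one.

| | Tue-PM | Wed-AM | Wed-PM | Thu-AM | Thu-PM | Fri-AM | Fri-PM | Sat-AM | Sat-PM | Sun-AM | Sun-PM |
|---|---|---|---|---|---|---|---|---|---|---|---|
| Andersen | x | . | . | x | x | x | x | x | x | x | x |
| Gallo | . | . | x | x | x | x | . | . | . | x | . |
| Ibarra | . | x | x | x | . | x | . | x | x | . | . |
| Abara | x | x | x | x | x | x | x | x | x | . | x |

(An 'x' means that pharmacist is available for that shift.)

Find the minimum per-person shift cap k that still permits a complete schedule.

4

With 4 pharmacists and 16 worker-slots to fill, someone must work at least ⌈16/4⌉ = 4 shifts, so k ≥ 4.
k = 4 works: Tue-PM→Andersen+Abara, Wed-AM→Ibarra+Abara, Wed-PM→Gallo+Ibarra, Thu-AM→Gallo, Thu-PM→Gallo, Fri-AM→Abara, Fri-PM→Andersen, Sat-AM→Ibarra+Abara, Sat-PM→Ibarra, Sun-AM→Andersen+Gallo, Sun-PM→Andersen.
Loads: Andersen 4, Gallo 4, Ibarra 4, Abara 4 — all ≤ 4.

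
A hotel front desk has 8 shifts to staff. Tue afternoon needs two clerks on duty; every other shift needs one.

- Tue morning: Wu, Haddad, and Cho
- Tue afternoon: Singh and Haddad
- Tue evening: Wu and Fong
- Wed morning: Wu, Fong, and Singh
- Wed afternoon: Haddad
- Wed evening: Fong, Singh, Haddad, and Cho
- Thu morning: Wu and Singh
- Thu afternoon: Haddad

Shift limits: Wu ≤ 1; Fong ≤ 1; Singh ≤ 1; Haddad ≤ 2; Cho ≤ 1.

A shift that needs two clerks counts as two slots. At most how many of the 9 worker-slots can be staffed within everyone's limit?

Total capacity across all clerks is 1+1+1+2+1 = 6, and 9 slots are needed, so at most 6 can be filled.
An assignment achieving 6: Tue morning→Cho, Tue afternoon→Singh, Tue evening→Wu, Wed morning→Fong, Wed afternoon→Haddad, Thu afternoon→Haddad.
Loads: Wu 1/1, Fong 1/1, Singh 1/1, Haddad 2/2, Cho 1/1.

6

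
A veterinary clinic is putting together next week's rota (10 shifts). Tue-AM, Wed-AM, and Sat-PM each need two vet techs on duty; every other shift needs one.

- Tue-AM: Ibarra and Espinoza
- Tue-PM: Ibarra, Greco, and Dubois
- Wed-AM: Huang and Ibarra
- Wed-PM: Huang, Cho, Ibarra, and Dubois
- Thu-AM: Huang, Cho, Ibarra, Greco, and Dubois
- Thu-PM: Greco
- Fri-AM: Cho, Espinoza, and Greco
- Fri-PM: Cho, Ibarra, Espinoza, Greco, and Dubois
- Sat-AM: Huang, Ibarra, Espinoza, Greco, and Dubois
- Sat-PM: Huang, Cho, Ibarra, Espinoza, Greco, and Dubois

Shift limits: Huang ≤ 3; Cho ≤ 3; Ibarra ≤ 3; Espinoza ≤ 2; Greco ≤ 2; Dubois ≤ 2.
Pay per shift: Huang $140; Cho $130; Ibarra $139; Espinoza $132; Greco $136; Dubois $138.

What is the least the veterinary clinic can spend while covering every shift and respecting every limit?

Tue-AM can only be covered by Ibarra and Espinoza, so that assignment is forced.
Wed-AM can only be covered by Huang and Ibarra, so that assignment is forced.
Thu-PM can only be covered by Greco, so that assignment is forced.
Picking the cheapest available vet tech for each shift independently would cost $1736, but that ignores the shift limits.
An optimal schedule: Tue-AM→Espinoza+Ibarra, Tue-PM→Greco, Wed-AM→Ibarra+Huang, Wed-PM→Cho, Thu-AM→Cho, Thu-PM→Greco, Fri-AM→Cho, Fri-PM→Espinoza, Sat-AM→Dubois, Sat-PM→Dubois+Ibarra.
Total: 132 + 139 + 136 + 139 + 140 + 130 + 130 + 136 + 130 + 132 + 138 + 138 + 139 = $1759.

$1759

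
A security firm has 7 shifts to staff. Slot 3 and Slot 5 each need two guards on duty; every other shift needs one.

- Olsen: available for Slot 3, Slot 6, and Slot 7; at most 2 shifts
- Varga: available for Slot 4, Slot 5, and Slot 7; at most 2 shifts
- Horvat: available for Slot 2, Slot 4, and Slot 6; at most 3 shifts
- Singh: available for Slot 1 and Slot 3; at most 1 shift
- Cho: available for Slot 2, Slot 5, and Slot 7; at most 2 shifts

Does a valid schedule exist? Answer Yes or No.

No

Total capacity is 10 and 9 slots are needed, so capacity alone doesn't rule it out.
Shifts {Slot 1, Slot 3} need 3 worker-slots in total, but the guards available for any of those shifts (Olsen and Singh) can supply at most 2 among them. So no valid schedule exists.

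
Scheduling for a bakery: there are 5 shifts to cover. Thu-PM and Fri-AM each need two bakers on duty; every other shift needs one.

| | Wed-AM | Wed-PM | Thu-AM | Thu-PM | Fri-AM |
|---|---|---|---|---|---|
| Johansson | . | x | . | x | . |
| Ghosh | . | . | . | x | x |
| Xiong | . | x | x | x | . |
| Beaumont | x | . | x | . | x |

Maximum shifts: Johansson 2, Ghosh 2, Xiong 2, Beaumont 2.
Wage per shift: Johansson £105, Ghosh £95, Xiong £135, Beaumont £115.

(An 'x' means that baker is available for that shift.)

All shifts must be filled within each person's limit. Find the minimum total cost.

Wed-AM can only be covered by Beaumont, so that assignment is forced.
Fri-AM can only be covered by Ghosh and Beaumont, so that assignment is forced.
Picking the cheapest available baker for each shift independently would cost £745, but that ignores the shift limits.
An optimal schedule: Wed-AM→Beaumont, Wed-PM→Johansson, Thu-AM→Xiong, Thu-PM→Johansson+Ghosh, Fri-AM→Ghosh+Beaumont.
Total: 115 + 105 + 135 + 105 + 95 + 95 + 115 = £765.

£765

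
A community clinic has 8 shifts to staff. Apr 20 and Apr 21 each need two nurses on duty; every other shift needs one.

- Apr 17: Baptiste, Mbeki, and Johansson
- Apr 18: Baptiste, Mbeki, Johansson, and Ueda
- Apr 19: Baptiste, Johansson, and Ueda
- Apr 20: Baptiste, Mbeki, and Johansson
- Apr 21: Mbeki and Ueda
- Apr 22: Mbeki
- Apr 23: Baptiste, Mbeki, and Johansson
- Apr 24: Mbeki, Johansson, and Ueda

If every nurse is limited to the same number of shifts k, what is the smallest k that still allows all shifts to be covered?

With 4 nurses and 10 worker-slots to fill, someone must work at least ⌈10/4⌉ = 3 shifts, so k ≥ 3.
k = 3 works: Apr 17→Baptiste, Apr 18→Johansson, Apr 19→Baptiste, Apr 20→Baptiste+Mbeki, Apr 21→Mbeki+Ueda, Apr 22→Mbeki, Apr 23→Johansson, Apr 24→Johansson.
Loads: Baptiste 3, Mbeki 3, Johansson 3, Ueda 1 — all ≤ 3.

3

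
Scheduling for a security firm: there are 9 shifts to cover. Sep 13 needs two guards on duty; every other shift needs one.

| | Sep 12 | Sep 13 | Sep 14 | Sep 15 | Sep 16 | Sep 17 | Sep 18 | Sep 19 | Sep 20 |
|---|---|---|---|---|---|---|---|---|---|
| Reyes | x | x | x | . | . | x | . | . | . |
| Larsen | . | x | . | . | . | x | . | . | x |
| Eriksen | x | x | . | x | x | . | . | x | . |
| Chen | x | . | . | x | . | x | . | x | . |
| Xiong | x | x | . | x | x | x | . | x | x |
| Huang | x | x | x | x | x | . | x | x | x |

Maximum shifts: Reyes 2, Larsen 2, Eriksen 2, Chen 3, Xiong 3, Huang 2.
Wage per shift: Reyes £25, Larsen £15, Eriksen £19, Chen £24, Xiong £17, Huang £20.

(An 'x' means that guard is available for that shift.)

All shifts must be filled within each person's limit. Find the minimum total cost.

Sep 18 can only be covered by Huang, so that assignment is forced.
Picking the cheapest available guard for each shift independently would cost £170, but that ignores the shift limits.
An optimal schedule: Sep 12→Chen, Sep 13→Xiong+Eriksen, Sep 14→Huang, Sep 15→Xiong, Sep 16→Xiong, Sep 17→Larsen, Sep 18→Huang, Sep 19→Eriksen, Sep 20→Larsen.
Total: 24 + 17 + 19 + 20 + 17 + 17 + 15 + 20 + 19 + 15 = £183.

£183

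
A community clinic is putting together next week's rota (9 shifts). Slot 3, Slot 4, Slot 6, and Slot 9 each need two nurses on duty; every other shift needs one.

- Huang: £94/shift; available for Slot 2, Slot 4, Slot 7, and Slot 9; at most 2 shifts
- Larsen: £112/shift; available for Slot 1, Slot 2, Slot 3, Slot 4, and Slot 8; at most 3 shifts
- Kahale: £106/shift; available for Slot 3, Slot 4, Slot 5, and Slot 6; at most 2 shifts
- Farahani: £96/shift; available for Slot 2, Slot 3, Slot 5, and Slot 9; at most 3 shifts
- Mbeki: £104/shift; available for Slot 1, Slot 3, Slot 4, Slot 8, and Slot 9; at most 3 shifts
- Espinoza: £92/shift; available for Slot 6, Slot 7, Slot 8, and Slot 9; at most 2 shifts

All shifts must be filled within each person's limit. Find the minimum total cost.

£1296

Slot 6 can only be covered by Kahale and Espinoza, so that assignment is forced.
Picking the cheapest available nurse for each shift independently would cost £1260, but that ignores the shift limits.
An optimal schedule: Slot 1→Mbeki, Slot 2→Huang, Slot 3→Farahani+Mbeki, Slot 4→Kahale+Larsen, Slot 5→Farahani, Slot 6→Espinoza+Kahale, Slot 7→Espinoza, Slot 8→Mbeki, Slot 9→Huang+Farahani.
Total: 104 + 94 + 96 + 104 + 106 + 112 + 96 + 92 + 106 + 92 + 104 + 94 + 96 = £1296.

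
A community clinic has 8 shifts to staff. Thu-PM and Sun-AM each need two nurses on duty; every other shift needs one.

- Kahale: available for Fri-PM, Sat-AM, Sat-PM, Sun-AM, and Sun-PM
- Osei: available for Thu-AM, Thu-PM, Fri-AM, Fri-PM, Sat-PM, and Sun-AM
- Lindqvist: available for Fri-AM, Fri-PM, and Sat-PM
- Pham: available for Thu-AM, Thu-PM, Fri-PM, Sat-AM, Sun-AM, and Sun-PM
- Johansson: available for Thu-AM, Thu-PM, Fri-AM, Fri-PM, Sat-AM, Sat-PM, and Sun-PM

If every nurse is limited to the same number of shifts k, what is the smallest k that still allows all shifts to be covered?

2

With 5 nurses and 10 worker-slots to fill, someone must work at least ⌈10/5⌉ = 2 shifts, so k ≥ 2.
k = 2 works: Thu-AM→Osei, Thu-PM→Osei+Pham, Fri-AM→Lindqvist, Fri-PM→Johansson, Sat-AM→Kahale, Sat-PM→Lindqvist, Sun-AM→Kahale+Pham, Sun-PM→Johansson.
Loads: Kahale 2, Osei 2, Lindqvist 2, Pham 2, Johansson 2 — all ≤ 2.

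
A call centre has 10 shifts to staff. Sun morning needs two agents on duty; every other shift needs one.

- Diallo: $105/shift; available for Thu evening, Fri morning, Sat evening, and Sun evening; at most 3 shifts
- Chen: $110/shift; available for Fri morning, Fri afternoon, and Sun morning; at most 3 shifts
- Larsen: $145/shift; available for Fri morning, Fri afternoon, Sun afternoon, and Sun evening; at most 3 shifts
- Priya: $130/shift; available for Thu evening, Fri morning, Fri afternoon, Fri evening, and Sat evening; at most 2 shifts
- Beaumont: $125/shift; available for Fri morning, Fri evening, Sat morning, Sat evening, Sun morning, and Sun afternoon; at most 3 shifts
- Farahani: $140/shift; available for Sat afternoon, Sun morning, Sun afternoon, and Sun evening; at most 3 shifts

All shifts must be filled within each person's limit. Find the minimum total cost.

Sat morning can only be covered by Beaumont, so that assignment is forced.
Sat afternoon can only be covered by Farahani, so that assignment is forced.
Picking the cheapest available agent for each shift independently would cost $1280, but that ignores the shift limits.
An optimal schedule: Thu evening→Diallo, Fri morning→Chen, Fri afternoon→Chen, Fri evening→Priya, Sat morning→Beaumont, Sat afternoon→Farahani, Sat evening→Diallo, Sun morning→Chen+Beaumont, Sun afternoon→Beaumont, Sun evening→Diallo.
Total: 105 + 110 + 110 + 130 + 125 + 140 + 105 + 110 + 125 + 125 + 105 = $1290.

$1290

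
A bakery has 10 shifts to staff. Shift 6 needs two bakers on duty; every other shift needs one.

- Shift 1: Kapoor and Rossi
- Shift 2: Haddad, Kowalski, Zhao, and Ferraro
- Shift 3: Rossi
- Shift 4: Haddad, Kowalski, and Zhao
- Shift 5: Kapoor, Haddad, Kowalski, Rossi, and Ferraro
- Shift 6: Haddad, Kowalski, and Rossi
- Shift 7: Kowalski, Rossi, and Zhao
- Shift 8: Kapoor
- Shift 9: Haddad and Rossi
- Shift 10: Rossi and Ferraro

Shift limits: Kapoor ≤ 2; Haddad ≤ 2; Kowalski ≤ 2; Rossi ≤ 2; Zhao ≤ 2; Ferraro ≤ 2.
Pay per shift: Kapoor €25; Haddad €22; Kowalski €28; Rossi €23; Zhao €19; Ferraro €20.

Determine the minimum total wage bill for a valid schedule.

Shift 3 can only be covered by Rossi, so that assignment is forced.
Shift 8 can only be covered by Kapoor, so that assignment is forced.
Picking the cheapest available baker for each shift independently would cost €235, but that ignores the shift limits.
An optimal schedule: Shift 1→Rossi, Shift 2→Ferraro, Shift 3→Rossi, Shift 4→Zhao, Shift 5→Kapoor, Shift 6→Haddad+Kowalski, Shift 7→Zhao, Shift 8→Kapoor, Shift 9→Haddad, Shift 10→Ferraro.
Total: 23 + 20 + 23 + 19 + 25 + 22 + 28 + 19 + 25 + 22 + 20 = €246.

€246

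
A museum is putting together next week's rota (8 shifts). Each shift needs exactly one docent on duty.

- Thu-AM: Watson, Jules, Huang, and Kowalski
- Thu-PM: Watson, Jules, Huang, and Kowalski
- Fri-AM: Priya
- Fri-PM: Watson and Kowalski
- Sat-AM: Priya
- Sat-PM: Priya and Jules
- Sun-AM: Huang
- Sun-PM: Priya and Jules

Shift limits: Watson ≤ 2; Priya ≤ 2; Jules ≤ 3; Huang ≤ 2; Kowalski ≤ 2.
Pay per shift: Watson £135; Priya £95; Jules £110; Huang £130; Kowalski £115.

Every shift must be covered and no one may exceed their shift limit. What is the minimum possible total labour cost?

£880

Fri-AM can only be covered by Priya, so that assignment is forced.
Sat-AM can only be covered by Priya, so that assignment is forced.
Sun-AM can only be covered by Huang, so that assignment is forced.
Picking the cheapest available docent for each shift independently would cost £845, but that ignores the shift limits.
An optimal schedule: Thu-AM→Jules, Thu-PM→Kowalski, Fri-AM→Priya, Fri-PM→Kowalski, Sat-AM→Priya, Sat-PM→Jules, Sun-AM→Huang, Sun-PM→Jules.
Total: 110 + 115 + 95 + 115 + 95 + 110 + 130 + 110 = £880.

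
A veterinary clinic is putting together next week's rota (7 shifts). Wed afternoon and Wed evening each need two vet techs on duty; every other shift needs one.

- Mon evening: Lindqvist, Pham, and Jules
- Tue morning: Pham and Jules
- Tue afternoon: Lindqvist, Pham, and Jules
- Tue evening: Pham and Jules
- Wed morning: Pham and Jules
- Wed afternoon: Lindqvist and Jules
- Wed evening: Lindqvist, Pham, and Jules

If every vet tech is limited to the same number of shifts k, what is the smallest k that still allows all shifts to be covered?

With 3 vet techs and 9 worker-slots to fill, someone must work at least ⌈9/3⌉ = 3 shifts, so k ≥ 3.
k = 3 works: Mon evening→Lindqvist, Tue morning→Pham, Tue afternoon→Jules, Tue evening→Pham, Wed morning→Pham, Wed afternoon→Lindqvist+Jules, Wed evening→Lindqvist+Jules.
Loads: Lindqvist 3, Pham 3, Jules 3 — all ≤ 3.

3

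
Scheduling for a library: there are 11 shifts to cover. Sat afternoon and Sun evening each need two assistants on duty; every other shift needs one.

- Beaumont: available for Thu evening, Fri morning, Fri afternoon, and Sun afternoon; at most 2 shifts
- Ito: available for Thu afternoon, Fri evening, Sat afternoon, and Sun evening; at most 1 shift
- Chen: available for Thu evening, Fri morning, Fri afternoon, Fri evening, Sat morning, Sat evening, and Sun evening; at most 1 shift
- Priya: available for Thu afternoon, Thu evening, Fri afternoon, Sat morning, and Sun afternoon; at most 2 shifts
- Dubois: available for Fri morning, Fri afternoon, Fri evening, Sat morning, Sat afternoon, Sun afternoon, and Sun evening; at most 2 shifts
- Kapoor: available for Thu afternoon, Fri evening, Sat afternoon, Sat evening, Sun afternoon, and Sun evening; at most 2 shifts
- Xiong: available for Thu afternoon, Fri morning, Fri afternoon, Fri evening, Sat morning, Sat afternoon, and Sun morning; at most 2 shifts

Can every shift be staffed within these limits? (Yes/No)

No

Total capacity is 2+1+1+2+2+2+2 = 12 but 13 worker-slots are needed — infeasible.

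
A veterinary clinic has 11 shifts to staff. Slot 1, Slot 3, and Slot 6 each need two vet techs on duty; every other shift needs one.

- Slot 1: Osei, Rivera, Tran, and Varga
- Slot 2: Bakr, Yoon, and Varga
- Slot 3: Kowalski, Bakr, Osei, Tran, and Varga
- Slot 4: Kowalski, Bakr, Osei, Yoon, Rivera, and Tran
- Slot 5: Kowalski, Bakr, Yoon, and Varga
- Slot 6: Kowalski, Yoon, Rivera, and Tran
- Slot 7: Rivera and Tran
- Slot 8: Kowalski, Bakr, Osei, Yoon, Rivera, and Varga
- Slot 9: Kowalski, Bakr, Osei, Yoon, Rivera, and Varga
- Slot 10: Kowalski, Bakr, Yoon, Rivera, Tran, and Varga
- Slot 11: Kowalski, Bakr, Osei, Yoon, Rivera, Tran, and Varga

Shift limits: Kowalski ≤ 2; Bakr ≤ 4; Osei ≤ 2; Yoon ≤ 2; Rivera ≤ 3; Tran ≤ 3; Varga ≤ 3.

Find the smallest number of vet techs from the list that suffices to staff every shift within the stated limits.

14 slots to fill and no one can take more than 4, so at least ⌈14/4⌉ = 4 vet techs are needed.
Any 4 vet techs together have capacity at most 4+3+3+3 = 13 < 14 slots, so 4 can never suffice.
Kowalski, Bakr, Osei, Rivera, and Tran alone can cover everything: Slot 1→Osei+Rivera, Slot 2→Bakr, Slot 3→Osei+Tran, Slot 4→Tran, Slot 5→Kowalski, Slot 6→Kowalski+Rivera, Slot 7→Rivera, Slot 8→Bakr, Slot 9→Bakr, Slot 10→Bakr, Slot 11→Tran.

5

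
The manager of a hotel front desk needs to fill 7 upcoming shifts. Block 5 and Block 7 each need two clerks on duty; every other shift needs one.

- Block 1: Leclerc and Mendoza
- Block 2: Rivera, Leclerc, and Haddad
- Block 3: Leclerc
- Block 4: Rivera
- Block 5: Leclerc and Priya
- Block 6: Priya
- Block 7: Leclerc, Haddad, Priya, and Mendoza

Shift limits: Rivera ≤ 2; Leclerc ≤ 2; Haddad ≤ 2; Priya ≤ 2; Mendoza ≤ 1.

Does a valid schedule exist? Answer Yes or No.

No

Total capacity is 9 and 9 slots are needed, so capacity alone doesn't rule it out.
Shifts {Block 1, Block 3, Block 5, Block 6, Block 7} need 7 worker-slots in total, but the clerks available for any of those shifts (Leclerc, Haddad, Priya, and Mendoza) can supply at most 6 among them. So no valid schedule exists.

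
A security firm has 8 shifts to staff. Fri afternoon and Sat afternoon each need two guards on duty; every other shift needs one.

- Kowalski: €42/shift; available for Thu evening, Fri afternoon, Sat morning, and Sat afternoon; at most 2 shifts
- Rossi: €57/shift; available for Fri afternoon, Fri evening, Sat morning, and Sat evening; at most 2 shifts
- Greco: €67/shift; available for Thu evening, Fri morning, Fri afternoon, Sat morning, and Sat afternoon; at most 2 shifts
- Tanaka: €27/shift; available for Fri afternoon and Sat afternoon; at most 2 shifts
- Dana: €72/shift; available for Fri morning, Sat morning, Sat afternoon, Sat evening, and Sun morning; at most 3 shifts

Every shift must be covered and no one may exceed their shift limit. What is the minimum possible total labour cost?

Fri evening can only be covered by Rossi, so that assignment is forced.
Sun morning can only be covered by Dana, so that assignment is forced.
Picking the cheapest available guard for each shift independently would cost €475, but that ignores the shift limits.
An optimal schedule: Thu evening→Kowalski, Fri morning→Greco, Fri afternoon→Greco+Tanaka, Fri evening→Rossi, Sat morning→Kowalski, Sat afternoon→Tanaka+Dana, Sat evening→Rossi, Sun morning→Dana.
Total: 42 + 67 + 67 + 27 + 57 + 42 + 27 + 72 + 57 + 72 = €530.

€530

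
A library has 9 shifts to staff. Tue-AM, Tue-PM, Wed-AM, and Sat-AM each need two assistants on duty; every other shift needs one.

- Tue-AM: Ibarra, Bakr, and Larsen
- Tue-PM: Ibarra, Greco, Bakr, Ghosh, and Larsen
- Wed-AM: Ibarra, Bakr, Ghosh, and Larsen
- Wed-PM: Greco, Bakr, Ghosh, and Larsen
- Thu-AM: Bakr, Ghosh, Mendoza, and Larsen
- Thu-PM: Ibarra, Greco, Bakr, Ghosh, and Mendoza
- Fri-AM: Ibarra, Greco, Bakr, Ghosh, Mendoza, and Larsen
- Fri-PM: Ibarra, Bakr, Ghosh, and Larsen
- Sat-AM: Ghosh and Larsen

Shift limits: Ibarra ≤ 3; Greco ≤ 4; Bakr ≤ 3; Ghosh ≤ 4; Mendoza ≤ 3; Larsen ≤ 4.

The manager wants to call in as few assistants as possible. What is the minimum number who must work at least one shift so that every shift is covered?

13 slots to fill and no one can take more than 4, so at least ⌈13/4⌉ = 4 assistants are needed.
Ibarra, Greco, Ghosh, and Larsen alone can cover everything: Tue-AM→Ibarra+Larsen, Tue-PM→Greco+Larsen, Wed-AM→Ibarra+Ghosh, Wed-PM→Greco, Thu-AM→Ghosh, Thu-PM→Ibarra, Fri-AM→Greco, Fri-PM→Ghosh, Sat-AM→Ghosh+Larsen.

4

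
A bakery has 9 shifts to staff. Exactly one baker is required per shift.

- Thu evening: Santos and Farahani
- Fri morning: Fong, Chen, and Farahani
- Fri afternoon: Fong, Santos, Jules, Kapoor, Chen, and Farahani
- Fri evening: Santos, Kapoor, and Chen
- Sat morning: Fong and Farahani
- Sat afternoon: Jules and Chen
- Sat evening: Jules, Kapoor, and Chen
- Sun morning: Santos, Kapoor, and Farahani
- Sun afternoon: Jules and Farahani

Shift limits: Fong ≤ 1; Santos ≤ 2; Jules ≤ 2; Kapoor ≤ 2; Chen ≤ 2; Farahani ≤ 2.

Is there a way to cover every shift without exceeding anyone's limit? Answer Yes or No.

Yes

One valid schedule: Thu evening→Santos, Fri morning→Chen, Fri afternoon→Chen, Fri evening→Santos, Sat morning→Fong, Sat afternoon→Jules, Sat evening→Kapoor, Sun morning→Kapoor, Sun afternoon→Jules.
Loads: Fong 1/1, Santos 2/2, Jules 2/2, Kapoor 2/2, Chen 2/2, Farahani 0/2 — all within limits.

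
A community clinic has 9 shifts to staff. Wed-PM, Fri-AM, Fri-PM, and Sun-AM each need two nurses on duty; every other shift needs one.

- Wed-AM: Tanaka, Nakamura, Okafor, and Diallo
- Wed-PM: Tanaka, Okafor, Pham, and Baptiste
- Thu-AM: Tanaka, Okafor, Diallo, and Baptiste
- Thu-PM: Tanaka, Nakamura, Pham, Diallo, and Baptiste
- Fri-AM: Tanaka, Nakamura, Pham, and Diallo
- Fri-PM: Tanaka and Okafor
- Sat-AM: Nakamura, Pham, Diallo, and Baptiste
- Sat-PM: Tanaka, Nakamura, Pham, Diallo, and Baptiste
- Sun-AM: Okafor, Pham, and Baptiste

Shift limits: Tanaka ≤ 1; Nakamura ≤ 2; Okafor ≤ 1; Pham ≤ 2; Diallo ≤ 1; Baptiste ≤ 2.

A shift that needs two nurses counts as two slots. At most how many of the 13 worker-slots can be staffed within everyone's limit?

Total capacity across all nurses is 1+2+1+2+1+2 = 9, and 13 slots are needed, so at most 9 can be filled.
An assignment achieving 9: Wed-AM→Nakamura, Wed-PM→Pham+Baptiste, Thu-AM→Diallo, Fri-AM→Nakamura, Fri-PM→Tanaka+Okafor, Sun-AM→Pham+Baptiste.
Loads: Tanaka 1/1, Nakamura 2/2, Okafor 1/1, Pham 2/2, Diallo 1/1, Baptiste 2/2.

9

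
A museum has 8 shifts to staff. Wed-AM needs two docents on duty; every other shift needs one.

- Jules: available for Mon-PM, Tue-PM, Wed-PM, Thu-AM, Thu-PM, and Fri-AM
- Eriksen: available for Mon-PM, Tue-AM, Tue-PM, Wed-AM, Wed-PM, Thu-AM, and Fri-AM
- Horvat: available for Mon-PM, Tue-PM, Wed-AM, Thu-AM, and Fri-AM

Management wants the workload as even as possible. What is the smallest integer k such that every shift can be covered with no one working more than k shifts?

3

With 3 docents and 9 worker-slots to fill, someone must work at least ⌈9/3⌉ = 3 shifts, so k ≥ 3.
k = 3 works: Mon-PM→Jules, Tue-AM→Eriksen, Tue-PM→Eriksen, Wed-AM→Eriksen+Horvat, Wed-PM→Jules, Thu-AM→Horvat, Thu-PM→Jules, Fri-AM→Horvat.
Loads: Jules 3, Eriksen 3, Horvat 3 — all ≤ 3.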